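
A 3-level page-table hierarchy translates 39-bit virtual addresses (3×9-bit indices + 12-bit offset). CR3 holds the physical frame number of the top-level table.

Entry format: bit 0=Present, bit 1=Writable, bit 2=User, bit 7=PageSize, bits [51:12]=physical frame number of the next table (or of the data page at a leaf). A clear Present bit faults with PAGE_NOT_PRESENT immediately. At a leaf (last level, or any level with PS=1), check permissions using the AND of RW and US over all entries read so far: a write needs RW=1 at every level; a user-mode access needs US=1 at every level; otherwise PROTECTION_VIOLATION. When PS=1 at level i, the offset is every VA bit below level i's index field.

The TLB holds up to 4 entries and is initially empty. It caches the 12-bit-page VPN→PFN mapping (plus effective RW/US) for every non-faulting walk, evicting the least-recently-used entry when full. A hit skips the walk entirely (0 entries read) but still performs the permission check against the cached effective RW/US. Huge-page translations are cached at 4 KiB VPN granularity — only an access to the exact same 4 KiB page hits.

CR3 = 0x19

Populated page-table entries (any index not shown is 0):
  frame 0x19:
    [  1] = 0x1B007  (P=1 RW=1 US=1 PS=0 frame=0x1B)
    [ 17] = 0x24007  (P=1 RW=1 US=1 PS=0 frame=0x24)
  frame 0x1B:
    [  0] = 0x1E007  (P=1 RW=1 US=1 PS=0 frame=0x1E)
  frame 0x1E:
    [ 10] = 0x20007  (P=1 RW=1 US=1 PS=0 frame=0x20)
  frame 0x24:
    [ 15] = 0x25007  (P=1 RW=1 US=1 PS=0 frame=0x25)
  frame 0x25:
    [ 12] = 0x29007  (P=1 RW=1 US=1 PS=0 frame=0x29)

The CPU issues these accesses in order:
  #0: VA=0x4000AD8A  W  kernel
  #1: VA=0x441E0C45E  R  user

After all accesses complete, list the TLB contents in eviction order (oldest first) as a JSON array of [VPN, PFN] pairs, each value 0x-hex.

Per-access translation:
#0 VA=0x4000AD8A (w,kernel):
  L0 @0x19[1] → 0x1B007  P=1,RW=1,US=1,PS=0
  L1 @0x1B[0] → 0x1E007  P=1,RW=1,US=1,PS=0
  L2 @0x1E[10] → 0x20007  P=1,RW=1,US=1,PS=0
  ✓ 0x20D8A  — 3 lookups
#1 VA=0x441E0C45E (r,user):
  L0 @0x19[17] → 0x24007  P=1,RW=1,US=1,PS=0
  L1 @0x24[15] → 0x25007  P=1,RW=1,US=1,PS=0
  L2 @0x25[12] → 0x29007  P=1,RW=1,US=1,PS=0
  ✓ 0x2945E  — 3 lookups

TLB: [["0x4000A", "0x20"], ["0x441E0C", "0x29"]]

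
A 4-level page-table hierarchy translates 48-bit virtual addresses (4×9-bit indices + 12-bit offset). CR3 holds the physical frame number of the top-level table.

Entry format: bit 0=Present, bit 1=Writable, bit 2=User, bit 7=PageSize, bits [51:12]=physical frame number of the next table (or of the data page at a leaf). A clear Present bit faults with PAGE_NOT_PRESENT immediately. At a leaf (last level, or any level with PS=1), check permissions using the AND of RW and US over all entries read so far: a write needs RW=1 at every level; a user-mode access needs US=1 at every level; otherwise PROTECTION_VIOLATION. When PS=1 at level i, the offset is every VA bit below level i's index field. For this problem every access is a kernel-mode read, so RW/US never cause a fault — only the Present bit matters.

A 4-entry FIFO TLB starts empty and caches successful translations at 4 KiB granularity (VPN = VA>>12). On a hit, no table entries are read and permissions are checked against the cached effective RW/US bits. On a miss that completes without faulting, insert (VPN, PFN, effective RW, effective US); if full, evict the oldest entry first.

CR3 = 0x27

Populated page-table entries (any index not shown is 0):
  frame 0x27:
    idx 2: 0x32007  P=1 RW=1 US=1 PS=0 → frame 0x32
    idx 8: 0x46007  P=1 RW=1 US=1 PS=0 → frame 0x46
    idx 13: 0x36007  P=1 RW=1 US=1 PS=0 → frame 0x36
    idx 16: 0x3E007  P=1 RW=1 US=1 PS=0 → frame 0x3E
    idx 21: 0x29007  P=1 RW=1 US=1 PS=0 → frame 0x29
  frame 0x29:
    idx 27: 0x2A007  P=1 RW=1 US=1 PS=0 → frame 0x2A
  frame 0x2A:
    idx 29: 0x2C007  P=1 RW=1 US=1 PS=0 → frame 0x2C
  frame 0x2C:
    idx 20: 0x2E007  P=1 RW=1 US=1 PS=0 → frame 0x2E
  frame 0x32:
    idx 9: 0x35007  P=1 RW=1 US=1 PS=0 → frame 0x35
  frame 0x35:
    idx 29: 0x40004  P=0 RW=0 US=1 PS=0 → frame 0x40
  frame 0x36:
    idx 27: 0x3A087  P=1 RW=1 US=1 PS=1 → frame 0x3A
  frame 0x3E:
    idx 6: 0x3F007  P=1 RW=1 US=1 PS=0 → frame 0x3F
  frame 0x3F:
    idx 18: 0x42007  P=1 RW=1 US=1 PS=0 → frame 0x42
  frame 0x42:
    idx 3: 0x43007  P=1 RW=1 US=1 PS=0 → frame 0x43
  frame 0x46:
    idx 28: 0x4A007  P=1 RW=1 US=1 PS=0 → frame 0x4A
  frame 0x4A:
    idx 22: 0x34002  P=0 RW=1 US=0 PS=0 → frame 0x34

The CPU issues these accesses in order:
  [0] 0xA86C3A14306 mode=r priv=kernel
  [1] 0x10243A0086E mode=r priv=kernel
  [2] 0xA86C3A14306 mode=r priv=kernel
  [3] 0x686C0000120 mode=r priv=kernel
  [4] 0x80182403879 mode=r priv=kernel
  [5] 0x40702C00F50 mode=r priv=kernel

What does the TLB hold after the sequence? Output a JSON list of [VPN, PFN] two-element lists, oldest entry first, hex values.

Trace:
#0 VA=0xA86C3A14306 (r,kernel):
  L0: frame=0x27 idx=21 entry=0x29007 [P=1 RW=1 US=1 PS=0]
  L1: frame=0x29 idx=27 entry=0x2A007 [P=1 RW=1 US=1 PS=0]
  L2: frame=0x2A idx=29 entry=0x2C007 [P=1 RW=1 US=1 PS=0]
  L3: frame=0x2C idx=20 entry=0x2E007 [P=1 RW=1 US=1 PS=0]
  → PA=0x2E306  (4 entries read)
#1 VA=0x10243A0086E (r,kernel):
  L0: frame=0x27 idx=2 entry=0x32007 [P=1 RW=1 US=1 PS=0]
  L1: frame=0x32 idx=9 entry=0x35007 [P=1 RW=1 US=1 PS=0]
  L2: frame=0x35 idx=29 entry=0x40004 [P=0 RW=0 US=1 PS=0]
  ✗ PAGE_NOT_PRESENT  [3 reads]
#2 VA=0xA86C3A14306 (r,kernel):
  TLB hit vpn=0xA86C3A14 → PA=0x2E306
#3 VA=0x686C0000120 (r,kernel):
  L0: frame=0x27 idx=13 entry=0x36007 [P=1 RW=1 US=1 PS=0]
  L1: frame=0x36 idx=27 entry=0x3A087 [P=1 RW=1 US=1 PS=1]
  → PA=0x3A120 (huge @L1)  (2 entries read)
#4 VA=0x80182403879 (r,kernel):
  L0: frame=0x27 idx=16 entry=0x3E007 [P=1 RW=1 US=1 PS=0]
  L1: frame=0x3E idx=6 entry=0x3F007 [P=1 RW=1 US=1 PS=0]
  L2: frame=0x3F idx=18 entry=0x42007 [P=1 RW=1 US=1 PS=0]
  L3: frame=0x42 idx=3 entry=0x43007 [P=1 RW=1 US=1 PS=0]
  → PA=0x43879  (4 entries read)
#5 VA=0x40702C00F50 (r,kernel):
  L0: frame=0x27 idx=8 entry=0x46007 [P=1 RW=1 US=1 PS=0]
  L1: frame=0x46 idx=28 entry=0x4A007 [P=1 RW=1 US=1 PS=0]
  L2: frame=0x4A idx=22 entry=0x34002 [P=0 RW=1 US=0 PS=0]
  ✗ PAGE_NOT_PRESENT  [3 reads]

TLB: [["0xA86C3A14", "0x2E"], ["0x686C0000", "0x3A"], ["0x80182403", "0x43"]]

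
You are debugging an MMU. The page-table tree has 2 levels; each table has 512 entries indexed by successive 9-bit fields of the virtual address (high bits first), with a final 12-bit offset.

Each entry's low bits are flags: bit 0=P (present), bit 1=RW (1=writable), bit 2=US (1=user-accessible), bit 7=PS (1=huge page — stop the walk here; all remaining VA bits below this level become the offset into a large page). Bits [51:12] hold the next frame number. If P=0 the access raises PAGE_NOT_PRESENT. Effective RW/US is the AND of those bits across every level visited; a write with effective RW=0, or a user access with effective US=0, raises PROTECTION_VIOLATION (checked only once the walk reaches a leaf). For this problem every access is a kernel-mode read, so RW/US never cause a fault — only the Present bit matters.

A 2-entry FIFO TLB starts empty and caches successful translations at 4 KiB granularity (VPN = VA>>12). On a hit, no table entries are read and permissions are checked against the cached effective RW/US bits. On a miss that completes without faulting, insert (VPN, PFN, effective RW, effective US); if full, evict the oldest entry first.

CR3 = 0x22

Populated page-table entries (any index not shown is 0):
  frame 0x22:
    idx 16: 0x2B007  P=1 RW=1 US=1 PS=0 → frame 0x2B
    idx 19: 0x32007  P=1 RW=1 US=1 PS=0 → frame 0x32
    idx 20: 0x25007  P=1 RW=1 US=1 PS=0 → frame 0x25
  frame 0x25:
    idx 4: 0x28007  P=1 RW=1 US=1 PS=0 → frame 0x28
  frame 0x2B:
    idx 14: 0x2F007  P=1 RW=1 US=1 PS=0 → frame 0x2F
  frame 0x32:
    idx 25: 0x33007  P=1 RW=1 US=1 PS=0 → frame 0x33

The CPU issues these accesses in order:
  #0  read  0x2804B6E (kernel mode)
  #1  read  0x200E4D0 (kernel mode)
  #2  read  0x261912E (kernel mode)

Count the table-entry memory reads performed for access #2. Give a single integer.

Per-access translation:
#0 VA=0x2804B6E (r,kernel):
  [0] read 0x22 idx=20: raw=0x25007 flags P=1 W=1 U=1 S=0
  [1] read 0x25 idx=4: raw=0x28007 flags P=1 W=1 U=1 S=0
  ✓ 0x28B6E  — 2 lookups
#1 VA=0x200E4D0 (r,kernel):
  [0] read 0x22 idx=16: raw=0x2B007 flags P=1 W=1 U=1 S=0
  [1] read 0x2B idx=14: raw=0x2F007 flags P=1 W=1 U=1 S=0
  ✓ 0x2F4D0  — 2 lookups
#2 VA=0x261912E (r,kernel):
  [0] read 0x22 idx=19: raw=0x32007 flags P=1 W=1 U=1 S=0
  [1] read 0x32 idx=25: raw=0x33007 flags P=1 W=1 U=1 S=0
  ✓ 0x3312E  — 2 lookups

Entries read for #2: 2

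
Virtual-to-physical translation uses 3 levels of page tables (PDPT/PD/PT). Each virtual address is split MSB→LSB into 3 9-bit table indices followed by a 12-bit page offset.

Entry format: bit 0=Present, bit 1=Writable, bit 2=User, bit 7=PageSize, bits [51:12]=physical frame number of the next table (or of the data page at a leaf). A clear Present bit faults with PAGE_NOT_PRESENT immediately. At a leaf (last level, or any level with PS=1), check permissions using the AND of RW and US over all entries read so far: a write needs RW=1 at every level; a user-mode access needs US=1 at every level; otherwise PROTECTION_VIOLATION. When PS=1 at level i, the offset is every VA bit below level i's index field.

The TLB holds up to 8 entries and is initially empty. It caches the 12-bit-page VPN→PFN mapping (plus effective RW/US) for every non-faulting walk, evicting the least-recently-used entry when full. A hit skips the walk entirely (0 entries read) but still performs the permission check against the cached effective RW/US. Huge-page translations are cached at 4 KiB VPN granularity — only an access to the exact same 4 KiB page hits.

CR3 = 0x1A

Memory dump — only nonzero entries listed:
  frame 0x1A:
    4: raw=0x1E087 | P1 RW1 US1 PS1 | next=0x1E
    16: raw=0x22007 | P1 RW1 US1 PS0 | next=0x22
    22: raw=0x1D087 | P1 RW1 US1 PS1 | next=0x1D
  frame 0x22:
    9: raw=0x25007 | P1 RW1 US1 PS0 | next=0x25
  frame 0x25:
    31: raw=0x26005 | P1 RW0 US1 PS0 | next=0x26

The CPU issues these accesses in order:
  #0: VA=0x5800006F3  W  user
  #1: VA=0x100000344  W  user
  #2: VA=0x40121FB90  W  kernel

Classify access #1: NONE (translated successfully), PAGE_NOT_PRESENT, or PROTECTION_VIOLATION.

Trace:
#0 VA=0x5800006F3 (w,user):
  L0: frame=0x1A idx=22 entry=0x1D087 [P=1 RW=1 US=1 PS=1]
  ⇒ phys 0x1D6F3 (huge @L0)  [1 reads]
#1 VA=0x100000344 (w,user):
  L0: frame=0x1A idx=4 entry=0x1E087 [P=1 RW=1 US=1 PS=1]
  ⇒ phys 0x1E344 (huge @L0)  [1 reads]
#2 VA=0x40121FB90 (w,kernel):
  L0: frame=0x1A idx=16 entry=0x22007 [P=1 RW=1 US=1 PS=0]
  L1: frame=0x22 idx=9 entry=0x25007 [P=1 RW=1 US=1 PS=0]
  L2: frame=0x25 idx=31 entry=0x26005 [P=1 RW=0 US=1 PS=0]
  → PROTECTION_VIOLATION  (3 entries read)

Access #1 fault: NONE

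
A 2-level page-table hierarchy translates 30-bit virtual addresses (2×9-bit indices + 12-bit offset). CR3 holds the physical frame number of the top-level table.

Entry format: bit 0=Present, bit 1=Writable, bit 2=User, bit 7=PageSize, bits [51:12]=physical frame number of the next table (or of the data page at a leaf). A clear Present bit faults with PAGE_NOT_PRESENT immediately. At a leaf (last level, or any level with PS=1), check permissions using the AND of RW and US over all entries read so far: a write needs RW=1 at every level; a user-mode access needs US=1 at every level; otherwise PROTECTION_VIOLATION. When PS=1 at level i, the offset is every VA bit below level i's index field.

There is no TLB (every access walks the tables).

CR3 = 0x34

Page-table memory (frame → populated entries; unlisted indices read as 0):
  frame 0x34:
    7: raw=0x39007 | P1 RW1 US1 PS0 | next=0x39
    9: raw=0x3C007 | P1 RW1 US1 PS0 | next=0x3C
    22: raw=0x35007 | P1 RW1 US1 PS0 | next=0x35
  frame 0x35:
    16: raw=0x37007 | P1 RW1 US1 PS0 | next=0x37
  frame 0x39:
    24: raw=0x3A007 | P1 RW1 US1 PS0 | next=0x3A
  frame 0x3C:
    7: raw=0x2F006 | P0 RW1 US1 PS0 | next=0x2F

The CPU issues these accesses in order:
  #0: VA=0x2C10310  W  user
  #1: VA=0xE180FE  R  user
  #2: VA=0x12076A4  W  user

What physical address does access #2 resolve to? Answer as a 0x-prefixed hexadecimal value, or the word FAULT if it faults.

Trace:
#0 VA=0x2C10310 (w,user):
  lvl0: tbl 0x34, slot 22 ⇒ 0x35007 (P1/RW1/US1/PS0)
  lvl1: tbl 0x35, slot 16 ⇒ 0x37007 (P1/RW1/US1/PS0)
  ⇒ phys 0x37310  [2 reads]
#1 VA=0xE180FE (r,user):
  lvl0: tbl 0x34, slot 7 ⇒ 0x39007 (P1/RW1/US1/PS0)
  lvl1: tbl 0x39, slot 24 ⇒ 0x3A007 (P1/RW1/US1/PS0)
  ⇒ phys 0x3A0FE  [2 reads]
#2 VA=0x12076A4 (w,user):
  lvl0: tbl 0x34, slot 9 ⇒ 0x3C007 (P1/RW1/US1/PS0)
  lvl1: tbl 0x3C, slot 7 ⇒ 0x2F006 (P0/RW1/US1/PS0)
  → PAGE_NOT_PRESENT  (2 entries read)

Access #2 PA: FAULT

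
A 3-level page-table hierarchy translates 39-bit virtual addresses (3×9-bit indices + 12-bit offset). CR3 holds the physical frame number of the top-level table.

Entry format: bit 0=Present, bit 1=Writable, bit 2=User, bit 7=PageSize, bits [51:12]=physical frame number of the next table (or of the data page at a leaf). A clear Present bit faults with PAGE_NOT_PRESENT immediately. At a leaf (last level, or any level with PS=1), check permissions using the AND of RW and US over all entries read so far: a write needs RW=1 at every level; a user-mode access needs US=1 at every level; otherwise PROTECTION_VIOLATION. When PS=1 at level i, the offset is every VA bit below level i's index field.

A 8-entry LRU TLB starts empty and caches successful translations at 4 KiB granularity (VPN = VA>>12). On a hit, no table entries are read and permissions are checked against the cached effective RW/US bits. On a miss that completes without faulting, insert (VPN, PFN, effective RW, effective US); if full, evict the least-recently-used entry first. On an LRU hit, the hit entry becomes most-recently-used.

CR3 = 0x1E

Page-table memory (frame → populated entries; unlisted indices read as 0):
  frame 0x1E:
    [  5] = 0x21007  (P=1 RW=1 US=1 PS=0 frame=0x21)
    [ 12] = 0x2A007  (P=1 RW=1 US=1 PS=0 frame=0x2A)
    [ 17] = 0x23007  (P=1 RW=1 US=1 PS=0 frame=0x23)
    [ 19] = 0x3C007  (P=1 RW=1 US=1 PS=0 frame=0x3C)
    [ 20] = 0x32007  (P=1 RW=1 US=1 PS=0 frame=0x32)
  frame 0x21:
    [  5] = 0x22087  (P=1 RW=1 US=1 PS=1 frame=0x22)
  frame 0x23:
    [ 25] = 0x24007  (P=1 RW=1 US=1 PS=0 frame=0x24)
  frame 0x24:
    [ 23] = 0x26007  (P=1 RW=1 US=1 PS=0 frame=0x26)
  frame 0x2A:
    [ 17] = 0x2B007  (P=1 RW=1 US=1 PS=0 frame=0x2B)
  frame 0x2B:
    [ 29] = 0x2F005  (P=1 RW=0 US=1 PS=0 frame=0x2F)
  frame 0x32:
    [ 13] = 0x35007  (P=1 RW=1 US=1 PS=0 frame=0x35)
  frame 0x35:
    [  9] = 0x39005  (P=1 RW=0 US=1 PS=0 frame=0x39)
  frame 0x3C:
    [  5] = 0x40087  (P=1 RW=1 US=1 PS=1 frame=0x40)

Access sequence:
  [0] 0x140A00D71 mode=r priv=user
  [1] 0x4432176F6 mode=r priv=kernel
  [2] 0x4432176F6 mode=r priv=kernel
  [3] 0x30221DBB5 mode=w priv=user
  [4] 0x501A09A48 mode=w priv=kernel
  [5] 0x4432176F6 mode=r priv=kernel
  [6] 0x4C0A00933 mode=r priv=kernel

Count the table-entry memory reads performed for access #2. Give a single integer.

Per-access translation:
#0 VA=0x140A00D71 (r,user):
  lvl0: tbl 0x1E, slot 5 ⇒ 0x21007 (P1/RW1/US1/PS0)
  lvl1: tbl 0x21, slot 5 ⇒ 0x22087 (P1/RW1/US1/PS1)
  → PA=0x22D71 (huge @L1)  (2 entries read)
#1 VA=0x4432176F6 (r,kernel):
  lvl0: tbl 0x1E, slot 17 ⇒ 0x23007 (P1/RW1/US1/PS0)
  lvl1: tbl 0x23, slot 25 ⇒ 0x24007 (P1/RW1/US1/PS0)
  lvl2: tbl 0x24, slot 23 ⇒ 0x26007 (P1/RW1/US1/PS0)
  → PA=0x266F6  (3 entries read)
#2 VA=0x4432176F6 (r,kernel):
  TLB hit vpn=0x443217 → PA=0x266F6
#3 VA=0x30221DBB5 (w,user):
  lvl0: tbl 0x1E, slot 12 ⇒ 0x2A007 (P1/RW1/US1/PS0)
  lvl1: tbl 0x2A, slot 17 ⇒ 0x2B007 (P1/RW1/US1/PS0)
  lvl2: tbl 0x2B, slot 29 ⇒ 0x2F005 (P1/RW0/US1/PS0)
  ⇒ fault: PROTECTION_VIOLATION  — 3 lookups
#4 VA=0x501A09A48 (w,kernel):
  lvl0: tbl 0x1E, slot 20 ⇒ 0x32007 (P1/RW1/US1/PS0)
  lvl1: tbl 0x32, slot 13 ⇒ 0x35007 (P1/RW1/US1/PS0)
  lvl2: tbl 0x35, slot 9 ⇒ 0x39005 (P1/RW0/US1/PS0)
  ⇒ fault: PROTECTION_VIOLATION  — 3 lookups
#5 VA=0x4432176F6 (r,kernel):
  TLB hit vpn=0x443217 → PA=0x266F6
#6 VA=0x4C0A00933 (r,kernel):
  lvl0: tbl 0x1E, slot 19 ⇒ 0x3C007 (P1/RW1/US1/PS0)
  lvl1: tbl 0x3C, slot 5 ⇒ 0x40087 (P1/RW1/US1/PS1)
  → PA=0x40933 (huge @L1)  (2 entries read)

Entries read for #2: 0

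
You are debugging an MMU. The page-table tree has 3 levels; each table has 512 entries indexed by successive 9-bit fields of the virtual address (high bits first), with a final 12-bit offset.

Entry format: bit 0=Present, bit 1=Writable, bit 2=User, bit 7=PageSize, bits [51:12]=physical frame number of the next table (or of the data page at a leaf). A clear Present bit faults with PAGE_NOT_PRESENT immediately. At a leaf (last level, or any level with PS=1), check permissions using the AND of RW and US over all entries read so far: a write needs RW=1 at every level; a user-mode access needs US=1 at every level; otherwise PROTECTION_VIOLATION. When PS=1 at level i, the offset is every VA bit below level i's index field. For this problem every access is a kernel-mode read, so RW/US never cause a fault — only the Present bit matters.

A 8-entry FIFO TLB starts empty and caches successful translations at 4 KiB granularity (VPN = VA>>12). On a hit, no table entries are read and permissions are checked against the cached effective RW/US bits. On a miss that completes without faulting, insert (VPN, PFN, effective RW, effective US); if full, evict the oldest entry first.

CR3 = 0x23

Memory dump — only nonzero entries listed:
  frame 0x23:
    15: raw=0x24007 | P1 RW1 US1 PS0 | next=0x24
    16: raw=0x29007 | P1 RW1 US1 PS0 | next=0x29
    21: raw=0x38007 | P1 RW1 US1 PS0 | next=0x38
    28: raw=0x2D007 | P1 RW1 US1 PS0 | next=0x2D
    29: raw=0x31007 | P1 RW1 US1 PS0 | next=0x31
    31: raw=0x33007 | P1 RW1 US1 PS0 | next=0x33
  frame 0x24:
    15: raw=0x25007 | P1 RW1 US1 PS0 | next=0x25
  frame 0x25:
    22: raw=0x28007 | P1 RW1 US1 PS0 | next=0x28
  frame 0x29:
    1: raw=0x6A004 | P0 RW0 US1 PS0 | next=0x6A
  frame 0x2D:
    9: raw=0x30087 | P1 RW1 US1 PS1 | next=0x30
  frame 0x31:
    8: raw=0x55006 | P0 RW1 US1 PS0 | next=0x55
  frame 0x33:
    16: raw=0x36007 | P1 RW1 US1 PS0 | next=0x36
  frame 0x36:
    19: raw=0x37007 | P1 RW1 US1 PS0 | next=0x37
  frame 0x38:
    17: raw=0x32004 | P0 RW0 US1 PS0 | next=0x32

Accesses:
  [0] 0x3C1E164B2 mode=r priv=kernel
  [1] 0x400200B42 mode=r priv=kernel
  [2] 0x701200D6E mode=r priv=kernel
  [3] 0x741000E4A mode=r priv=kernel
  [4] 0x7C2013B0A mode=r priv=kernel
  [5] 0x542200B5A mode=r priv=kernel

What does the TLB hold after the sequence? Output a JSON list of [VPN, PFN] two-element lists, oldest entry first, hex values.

Per-access translation:
#0 VA=0x3C1E164B2 (r,kernel):
  L0: frame=0x23 idx=15 entry=0x24007 [P=1 RW=1 US=1 PS=0]
  L1: frame=0x24 idx=15 entry=0x25007 [P=1 RW=1 US=1 PS=0]
  L2: frame=0x25 idx=22 entry=0x28007 [P=1 RW=1 US=1 PS=0]
  ✓ 0x284B2  — 3 lookups
#1 VA=0x400200B42 (r,kernel):
  L0: frame=0x23 idx=16 entry=0x29007 [P=1 RW=1 US=1 PS=0]
  L1: frame=0x29 idx=1 entry=0x6A004 [P=0 RW=0 US=1 PS=0]
  ⇒ fault: PAGE_NOT_PRESENT  — 2 lookups
#2 VA=0x701200D6E (r,kernel):
  L0: frame=0x23 idx=28 entry=0x2D007 [P=1 RW=1 US=1 PS=0]
  L1: frame=0x2D idx=9 entry=0x30087 [P=1 RW=1 US=1 PS=1]
  ✓ 0x30D6E (huge @L1)  — 2 lookups
#3 VA=0x741000E4A (r,kernel):
  L0: frame=0x23 idx=29 entry=0x31007 [P=1 RW=1 US=1 PS=0]
  L1: frame=0x31 idx=8 entry=0x55006 [P=0 RW=1 US=1 PS=0]
  ⇒ fault: PAGE_NOT_PRESENT  — 2 lookups
#4 VA=0x7C2013B0A (r,kernel):
  L0: frame=0x23 idx=31 entry=0x33007 [P=1 RW=1 US=1 PS=0]
  L1: frame=0x33 idx=16 entry=0x36007 [P=1 RW=1 US=1 PS=0]
  L2: frame=0x36 idx=19 entry=0x37007 [P=1 RW=1 US=1 PS=0]
  ✓ 0x37B0A  — 3 lookups
#5 VA=0x542200B5A (r,kernel):
  L0: frame=0x23 idx=21 entry=0x38007 [P=1 RW=1 US=1 PS=0]
  L1: frame=0x38 idx=17 entry=0x32004 [P=0 RW=0 US=1 PS=0]
  ⇒ fault: PAGE_NOT_PRESENT  — 2 lookups

TLB: [["0x3C1E16", "0x28"], ["0x701200", "0x30"], ["0x7C2013", "0x37"]]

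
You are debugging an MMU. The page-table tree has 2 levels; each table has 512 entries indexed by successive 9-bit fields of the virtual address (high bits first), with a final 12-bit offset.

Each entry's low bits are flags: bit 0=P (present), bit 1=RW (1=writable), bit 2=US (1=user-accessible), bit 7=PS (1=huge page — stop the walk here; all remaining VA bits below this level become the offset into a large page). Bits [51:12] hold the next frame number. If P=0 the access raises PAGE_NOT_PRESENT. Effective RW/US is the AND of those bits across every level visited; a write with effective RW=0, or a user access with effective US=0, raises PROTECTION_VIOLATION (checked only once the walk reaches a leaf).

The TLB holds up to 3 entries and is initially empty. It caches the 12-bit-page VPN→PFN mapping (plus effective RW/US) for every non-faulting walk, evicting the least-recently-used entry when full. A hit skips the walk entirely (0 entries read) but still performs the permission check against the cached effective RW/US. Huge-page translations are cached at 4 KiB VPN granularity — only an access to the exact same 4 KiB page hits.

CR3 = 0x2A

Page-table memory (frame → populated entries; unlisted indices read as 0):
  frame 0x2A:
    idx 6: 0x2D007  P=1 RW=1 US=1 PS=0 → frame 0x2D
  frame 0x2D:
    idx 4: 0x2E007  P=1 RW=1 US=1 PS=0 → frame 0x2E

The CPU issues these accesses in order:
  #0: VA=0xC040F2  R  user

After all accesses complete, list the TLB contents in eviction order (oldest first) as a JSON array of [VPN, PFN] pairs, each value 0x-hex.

Trace:
#0 VA=0xC040F2 (r,user):
  lvl0: tbl 0x2A, slot 6 ⇒ 0x2D007 (P1/RW1/US1/PS0)
  lvl1: tbl 0x2D, slot 4 ⇒ 0x2E007 (P1/RW1/US1/PS0)
  ✓ 0x2E0F2  — 2 lookups

TLB: [["0xC04", "0x2E"]]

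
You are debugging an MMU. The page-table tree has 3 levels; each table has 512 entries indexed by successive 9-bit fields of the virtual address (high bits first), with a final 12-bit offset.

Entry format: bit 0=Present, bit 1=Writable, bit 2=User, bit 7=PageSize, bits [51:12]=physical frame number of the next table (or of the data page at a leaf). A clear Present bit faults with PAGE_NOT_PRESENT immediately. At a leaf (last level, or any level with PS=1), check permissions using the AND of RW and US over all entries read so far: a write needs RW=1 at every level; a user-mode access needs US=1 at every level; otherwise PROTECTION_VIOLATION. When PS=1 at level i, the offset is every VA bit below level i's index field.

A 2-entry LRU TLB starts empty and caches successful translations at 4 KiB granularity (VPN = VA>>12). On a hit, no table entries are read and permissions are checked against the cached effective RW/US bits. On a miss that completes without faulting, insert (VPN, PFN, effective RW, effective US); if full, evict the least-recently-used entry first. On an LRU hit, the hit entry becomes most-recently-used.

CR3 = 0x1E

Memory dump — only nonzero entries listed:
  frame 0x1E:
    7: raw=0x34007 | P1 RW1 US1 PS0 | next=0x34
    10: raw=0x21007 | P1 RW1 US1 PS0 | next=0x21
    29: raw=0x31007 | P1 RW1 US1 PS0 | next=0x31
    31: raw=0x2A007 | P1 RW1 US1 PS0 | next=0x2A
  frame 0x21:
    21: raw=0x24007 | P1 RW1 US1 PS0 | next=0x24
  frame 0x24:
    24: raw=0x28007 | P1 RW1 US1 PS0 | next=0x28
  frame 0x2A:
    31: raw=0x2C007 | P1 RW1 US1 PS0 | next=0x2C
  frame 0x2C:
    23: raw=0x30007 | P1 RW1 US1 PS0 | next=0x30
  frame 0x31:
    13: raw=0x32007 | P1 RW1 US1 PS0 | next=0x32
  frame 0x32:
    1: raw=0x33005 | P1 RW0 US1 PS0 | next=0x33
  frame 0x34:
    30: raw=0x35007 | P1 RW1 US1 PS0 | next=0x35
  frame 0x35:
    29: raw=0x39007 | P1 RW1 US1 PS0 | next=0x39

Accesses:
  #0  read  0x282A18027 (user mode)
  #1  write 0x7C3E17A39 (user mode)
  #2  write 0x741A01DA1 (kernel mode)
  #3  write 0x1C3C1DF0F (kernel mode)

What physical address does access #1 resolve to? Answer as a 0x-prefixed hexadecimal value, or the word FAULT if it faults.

Per-access translation:
#0 VA=0x282A18027 (r,user):
  L0: frame=0x1E idx=10 entry=0x21007 [P=1 RW=1 US=1 PS=0]
  L1: frame=0x21 idx=21 entry=0x24007 [P=1 RW=1 US=1 PS=0]
  L2: frame=0x24 idx=24 entry=0x28007 [P=1 RW=1 US=1 PS=0]
  ⇒ phys 0x28027  [3 reads]
#1 VA=0x7C3E17A39 (w,user):
  L0: frame=0x1E idx=31 entry=0x2A007 [P=1 RW=1 US=1 PS=0]
  L1: frame=0x2A idx=31 entry=0x2C007 [P=1 RW=1 US=1 PS=0]
  L2: frame=0x2C idx=23 entry=0x30007 [P=1 RW=1 US=1 PS=0]
  ⇒ phys 0x30A39  [3 reads]
#2 VA=0x741A01DA1 (w,kernel):
  L0: frame=0x1E idx=29 entry=0x31007 [P=1 RW=1 US=1 PS=0]
  L1: frame=0x31 idx=13 entry=0x32007 [P=1 RW=1 US=1 PS=0]
  L2: frame=0x32 idx=1 entry=0x33005 [P=1 RW=0 US=1 PS=0]
  → PROTECTION_VIOLATION  (3 entries read)
#3 VA=0x1C3C1DF0F (w,kernel):
  L0: frame=0x1E idx=7 entry=0x34007 [P=1 RW=1 US=1 PS=0]
  L1: frame=0x34 idx=30 entry=0x35007 [P=1 RW=1 US=1 PS=0]
  L2: frame=0x35 idx=29 entry=0x39007 [P=1 RW=1 US=1 PS=0]
  ⇒ phys 0x39F0F  [3 reads]

Access #1 PA: 0x30A39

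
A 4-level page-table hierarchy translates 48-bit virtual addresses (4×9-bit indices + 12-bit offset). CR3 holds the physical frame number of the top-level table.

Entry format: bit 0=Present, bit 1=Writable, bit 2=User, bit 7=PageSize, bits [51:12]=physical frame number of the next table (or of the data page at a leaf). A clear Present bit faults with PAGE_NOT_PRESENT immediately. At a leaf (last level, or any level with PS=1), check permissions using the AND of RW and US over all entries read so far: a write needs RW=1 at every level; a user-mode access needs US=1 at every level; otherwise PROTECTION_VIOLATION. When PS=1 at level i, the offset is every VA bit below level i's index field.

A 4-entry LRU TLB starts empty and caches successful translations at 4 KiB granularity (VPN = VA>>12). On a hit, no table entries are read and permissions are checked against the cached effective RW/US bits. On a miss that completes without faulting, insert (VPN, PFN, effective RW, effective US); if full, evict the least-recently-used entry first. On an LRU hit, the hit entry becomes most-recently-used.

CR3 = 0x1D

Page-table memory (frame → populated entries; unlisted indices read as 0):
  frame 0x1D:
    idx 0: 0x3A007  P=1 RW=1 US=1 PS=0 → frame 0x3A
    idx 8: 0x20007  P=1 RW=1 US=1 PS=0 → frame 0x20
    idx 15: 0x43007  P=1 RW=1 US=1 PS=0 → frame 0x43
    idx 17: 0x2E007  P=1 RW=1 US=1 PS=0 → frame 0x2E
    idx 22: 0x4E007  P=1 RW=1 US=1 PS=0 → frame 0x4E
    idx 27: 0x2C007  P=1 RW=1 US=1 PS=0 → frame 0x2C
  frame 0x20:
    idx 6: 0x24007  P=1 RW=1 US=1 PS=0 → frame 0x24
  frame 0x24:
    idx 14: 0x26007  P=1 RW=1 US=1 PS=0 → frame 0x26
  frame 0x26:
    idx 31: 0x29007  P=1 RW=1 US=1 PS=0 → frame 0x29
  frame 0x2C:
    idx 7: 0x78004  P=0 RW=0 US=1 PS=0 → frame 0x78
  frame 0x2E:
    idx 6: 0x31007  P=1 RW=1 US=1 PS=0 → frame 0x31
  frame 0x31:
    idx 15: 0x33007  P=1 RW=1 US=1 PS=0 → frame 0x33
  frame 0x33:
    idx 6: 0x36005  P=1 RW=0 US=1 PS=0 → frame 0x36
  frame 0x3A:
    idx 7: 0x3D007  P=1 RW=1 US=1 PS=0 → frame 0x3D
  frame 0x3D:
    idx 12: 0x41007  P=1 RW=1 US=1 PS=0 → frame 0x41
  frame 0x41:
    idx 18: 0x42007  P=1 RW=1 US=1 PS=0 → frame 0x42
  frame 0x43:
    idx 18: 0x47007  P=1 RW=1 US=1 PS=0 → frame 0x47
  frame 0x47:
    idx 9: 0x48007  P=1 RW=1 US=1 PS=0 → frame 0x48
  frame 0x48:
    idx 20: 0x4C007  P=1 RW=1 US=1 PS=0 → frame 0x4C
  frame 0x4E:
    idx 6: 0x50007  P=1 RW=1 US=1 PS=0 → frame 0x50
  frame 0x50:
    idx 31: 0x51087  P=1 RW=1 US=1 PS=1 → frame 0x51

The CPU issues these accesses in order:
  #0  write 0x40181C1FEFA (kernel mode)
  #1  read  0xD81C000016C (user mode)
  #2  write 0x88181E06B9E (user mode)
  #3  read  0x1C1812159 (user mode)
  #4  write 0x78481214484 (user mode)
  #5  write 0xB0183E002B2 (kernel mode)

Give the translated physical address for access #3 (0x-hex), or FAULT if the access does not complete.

Trace:
#0 VA=0x40181C1FEFA (w,kernel):
  L0 @0x1D[8] → 0x20007  P=1,RW=1,US=1,PS=0
  L1 @0x20[6] → 0x24007  P=1,RW=1,US=1,PS=0
  L2 @0x24[14] → 0x26007  P=1,RW=1,US=1,PS=0
  L3 @0x26[31] → 0x29007  P=1,RW=1,US=1,PS=0
  → PA=0x29EFA  (4 entries read)
#1 VA=0xD81C000016C (r,user):
  L0 @0x1D[27] → 0x2C007  P=1,RW=1,US=1,PS=0
  L1 @0x2C[7] → 0x78004  P=0,RW=0,US=1,PS=0
  ⇒ fault: PAGE_NOT_PRESENT  — 2 lookups
#2 VA=0x88181E06B9E (w,user):
  L0 @0x1D[17] → 0x2E007  P=1,RW=1,US=1,PS=0
  L1 @0x2E[6] → 0x31007  P=1,RW=1,US=1,PS=0
  L2 @0x31[15] → 0x33007  P=1,RW=1,US=1,PS=0
  L3 @0x33[6] → 0x36005  P=1,RW=0,US=1,PS=0
  ⇒ fault: PROTECTION_VIOLATION  — 4 lookups
#3 VA=0x1C1812159 (r,user):
  L0 @0x1D[0] → 0x3A007  P=1,RW=1,US=1,PS=0
  L1 @0x3A[7] → 0x3D007  P=1,RW=1,US=1,PS=0
  L2 @0x3D[12] → 0x41007  P=1,RW=1,US=1,PS=0
  L3 @0x41[18] → 0x42007  P=1,RW=1,US=1,PS=0
  → PA=0x42159  (4 entries read)
#4 VA=0x78481214484 (w,user):
  L0 @0x1D[15] → 0x43007  P=1,RW=1,US=1,PS=0
  L1 @0x43[18] → 0x47007  P=1,RW=1,US=1,PS=0
  L2 @0x47[9] → 0x48007  P=1,RW=1,US=1,PS=0
  L3 @0x48[20] → 0x4C007  P=1,RW=1,US=1,PS=0
  → PA=0x4C484  (4 entries read)
#5 VA=0xB0183E002B2 (w,kernel):
  L0 @0x1D[22] → 0x4E007  P=1,RW=1,US=1,PS=0
  L1 @0x4E[6] → 0x50007  P=1,RW=1,US=1,PS=0
  L2 @0x50[31] → 0x51087  P=1,RW=1,US=1,PS=1
  → PA=0x512B2 (huge @L2)  (3 entries read)

Access #3 PA: 0x42159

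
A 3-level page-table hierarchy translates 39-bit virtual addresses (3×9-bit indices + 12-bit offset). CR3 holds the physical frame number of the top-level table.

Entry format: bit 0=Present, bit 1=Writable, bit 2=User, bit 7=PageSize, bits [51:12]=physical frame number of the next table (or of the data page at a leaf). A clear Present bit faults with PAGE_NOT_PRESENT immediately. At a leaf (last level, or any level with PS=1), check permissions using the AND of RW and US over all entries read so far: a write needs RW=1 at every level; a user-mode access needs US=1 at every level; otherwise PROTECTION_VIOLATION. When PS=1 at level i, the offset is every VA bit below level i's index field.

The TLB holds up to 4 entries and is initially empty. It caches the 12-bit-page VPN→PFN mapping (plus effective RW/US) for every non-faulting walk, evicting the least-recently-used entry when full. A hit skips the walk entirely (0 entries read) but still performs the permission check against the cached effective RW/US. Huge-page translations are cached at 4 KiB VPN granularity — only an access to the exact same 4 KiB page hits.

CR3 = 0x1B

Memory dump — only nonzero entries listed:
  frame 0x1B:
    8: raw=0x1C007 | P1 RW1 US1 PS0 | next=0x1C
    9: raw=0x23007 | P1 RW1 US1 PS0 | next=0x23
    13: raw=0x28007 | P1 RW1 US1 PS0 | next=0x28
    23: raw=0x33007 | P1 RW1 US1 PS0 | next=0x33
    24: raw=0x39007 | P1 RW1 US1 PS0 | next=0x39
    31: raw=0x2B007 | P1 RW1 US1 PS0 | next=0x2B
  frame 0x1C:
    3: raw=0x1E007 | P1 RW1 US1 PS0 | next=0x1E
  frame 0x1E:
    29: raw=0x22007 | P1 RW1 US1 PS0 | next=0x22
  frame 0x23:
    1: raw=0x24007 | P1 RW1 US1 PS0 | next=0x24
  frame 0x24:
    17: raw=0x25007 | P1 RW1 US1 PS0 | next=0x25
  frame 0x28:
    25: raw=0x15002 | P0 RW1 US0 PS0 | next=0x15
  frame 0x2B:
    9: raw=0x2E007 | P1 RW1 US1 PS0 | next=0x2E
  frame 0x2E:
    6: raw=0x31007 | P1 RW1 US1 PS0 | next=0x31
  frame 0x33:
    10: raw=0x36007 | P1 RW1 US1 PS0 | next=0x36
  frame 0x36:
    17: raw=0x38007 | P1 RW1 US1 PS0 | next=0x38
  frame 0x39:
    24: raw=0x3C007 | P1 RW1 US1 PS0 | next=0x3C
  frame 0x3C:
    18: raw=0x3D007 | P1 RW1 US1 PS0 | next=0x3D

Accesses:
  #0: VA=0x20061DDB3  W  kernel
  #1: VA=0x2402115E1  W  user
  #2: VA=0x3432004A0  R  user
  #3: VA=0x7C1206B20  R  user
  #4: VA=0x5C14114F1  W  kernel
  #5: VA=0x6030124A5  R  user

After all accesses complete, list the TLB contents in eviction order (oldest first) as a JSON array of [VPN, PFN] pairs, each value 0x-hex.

Trace:
#0 VA=0x20061DDB3 (w,kernel):
  L0 @0x1B[8] → 0x1C007  P=1,RW=1,US=1,PS=0
  L1 @0x1C[3] → 0x1E007  P=1,RW=1,US=1,PS=0
  L2 @0x1E[29] → 0x22007  P=1,RW=1,US=1,PS=0
  → PA=0x22DB3  (3 entries read)
#1 VA=0x2402115E1 (w,user):
  L0 @0x1B[9] → 0x23007  P=1,RW=1,US=1,PS=0
  L1 @0x23[1] → 0x24007  P=1,RW=1,US=1,PS=0
  L2 @0x24[17] → 0x25007  P=1,RW=1,US=1,PS=0
  → PA=0x255E1  (3 entries read)
#2 VA=0x3432004A0 (r,user):
  L0 @0x1B[13] → 0x28007  P=1,RW=1,US=1,PS=0
  L1 @0x28[25] → 0x15002  P=0,RW=1,US=0,PS=0
  ✗ PAGE_NOT_PRESENT  [2 reads]
#3 VA=0x7C1206B20 (r,user):
  L0 @0x1B[31] → 0x2B007  P=1,RW=1,US=1,PS=0
  L1 @0x2B[9] → 0x2E007  P=1,RW=1,US=1,PS=0
  L2 @0x2E[6] → 0x31007  P=1,RW=1,US=1,PS=0
  → PA=0x31B20  (3 entries read)
#4 VA=0x5C14114F1 (w,kernel):
  L0 @0x1B[23] → 0x33007  P=1,RW=1,US=1,PS=0
  L1 @0x33[10] → 0x36007  P=1,RW=1,US=1,PS=0
  L2 @0x36[17] → 0x38007  P=1,RW=1,US=1,PS=0
  → PA=0x384F1  (3 entries read)
#5 VA=0x6030124A5 (r,user):
  L0 @0x1B[24] → 0x39007  P=1,RW=1,US=1,PS=0
  L1 @0x39[24] → 0x3C007  P=1,RW=1,US=1,PS=0
  L2 @0x3C[18] → 0x3D007  P=1,RW=1,US=1,PS=0
  → PA=0x3D4A5  (3 entries read)

TLB: [["0x240211", "0x25"], ["0x7C1206", "0x31"], ["0x5C1411", "0x38"], ["0x603012", "0x3D"]]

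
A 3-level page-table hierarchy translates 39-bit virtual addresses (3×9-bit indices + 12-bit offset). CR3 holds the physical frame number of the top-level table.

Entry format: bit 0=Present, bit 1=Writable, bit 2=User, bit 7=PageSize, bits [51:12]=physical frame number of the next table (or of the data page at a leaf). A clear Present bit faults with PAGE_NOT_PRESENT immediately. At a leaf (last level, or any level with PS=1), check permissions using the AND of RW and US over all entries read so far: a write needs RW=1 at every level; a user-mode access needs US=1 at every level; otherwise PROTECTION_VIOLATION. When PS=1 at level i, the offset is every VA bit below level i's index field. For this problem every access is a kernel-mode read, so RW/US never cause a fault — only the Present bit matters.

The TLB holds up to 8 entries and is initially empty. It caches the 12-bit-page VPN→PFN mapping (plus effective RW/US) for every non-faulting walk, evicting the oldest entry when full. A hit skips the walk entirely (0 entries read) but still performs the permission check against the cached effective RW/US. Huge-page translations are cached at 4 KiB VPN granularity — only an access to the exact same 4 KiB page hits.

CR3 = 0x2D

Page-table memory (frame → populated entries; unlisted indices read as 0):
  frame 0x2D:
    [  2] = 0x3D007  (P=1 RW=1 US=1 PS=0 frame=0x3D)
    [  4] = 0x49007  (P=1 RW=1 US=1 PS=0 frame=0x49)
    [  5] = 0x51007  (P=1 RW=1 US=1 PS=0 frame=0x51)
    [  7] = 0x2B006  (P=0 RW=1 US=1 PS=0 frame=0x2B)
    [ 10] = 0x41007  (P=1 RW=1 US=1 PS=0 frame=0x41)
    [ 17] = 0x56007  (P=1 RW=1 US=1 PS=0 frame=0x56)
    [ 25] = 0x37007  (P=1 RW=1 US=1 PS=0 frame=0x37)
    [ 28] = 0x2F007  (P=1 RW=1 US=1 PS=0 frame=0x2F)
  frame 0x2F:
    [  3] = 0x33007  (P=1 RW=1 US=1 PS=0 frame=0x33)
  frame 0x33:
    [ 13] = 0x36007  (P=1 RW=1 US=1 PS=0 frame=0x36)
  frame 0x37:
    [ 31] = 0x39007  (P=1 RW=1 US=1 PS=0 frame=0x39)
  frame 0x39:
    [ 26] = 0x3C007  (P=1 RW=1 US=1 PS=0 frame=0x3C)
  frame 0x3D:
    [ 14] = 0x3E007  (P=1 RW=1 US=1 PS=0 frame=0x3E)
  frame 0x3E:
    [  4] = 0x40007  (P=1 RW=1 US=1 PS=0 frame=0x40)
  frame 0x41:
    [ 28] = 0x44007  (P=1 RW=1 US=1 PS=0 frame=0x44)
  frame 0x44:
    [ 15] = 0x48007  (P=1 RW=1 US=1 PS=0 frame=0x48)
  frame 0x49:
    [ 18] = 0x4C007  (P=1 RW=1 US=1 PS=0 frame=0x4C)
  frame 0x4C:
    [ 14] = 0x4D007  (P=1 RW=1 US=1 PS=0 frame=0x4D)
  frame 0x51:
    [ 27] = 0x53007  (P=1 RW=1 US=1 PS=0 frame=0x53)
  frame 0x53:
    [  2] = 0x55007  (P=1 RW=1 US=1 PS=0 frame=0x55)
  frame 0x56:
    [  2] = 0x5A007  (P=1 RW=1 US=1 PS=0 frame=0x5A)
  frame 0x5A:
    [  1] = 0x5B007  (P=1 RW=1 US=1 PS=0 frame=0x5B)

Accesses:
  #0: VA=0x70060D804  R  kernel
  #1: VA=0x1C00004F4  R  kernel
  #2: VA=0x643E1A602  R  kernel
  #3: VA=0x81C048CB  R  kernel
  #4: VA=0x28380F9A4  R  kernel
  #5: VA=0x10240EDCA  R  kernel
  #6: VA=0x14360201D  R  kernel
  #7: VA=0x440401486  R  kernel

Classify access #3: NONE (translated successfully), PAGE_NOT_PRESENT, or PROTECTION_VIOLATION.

Trace:
#0 VA=0x70060D804 (r,kernel):
  L0: frame=0x2D idx=28 entry=0x2F007 [P=1 RW=1 US=1 PS=0]
  L1: frame=0x2F idx=3 entry=0x33007 [P=1 RW=1 US=1 PS=0]
  L2: frame=0x33 idx=13 entry=0x36007 [P=1 RW=1 US=1 PS=0]
  → PA=0x36804  (3 entries read)
#1 VA=0x1C00004F4 (r,kernel):
  L0: frame=0x2D idx=7 entry=0x2B006 [P=0 RW=1 US=1 PS=0]
  ⇒ fault: PAGE_NOT_PRESENT  — 1 lookups
#2 VA=0x643E1A602 (r,kernel):
  L0: frame=0x2D idx=25 entry=0x37007 [P=1 RW=1 US=1 PS=0]
  L1: frame=0x37 idx=31 entry=0x39007 [P=1 RW=1 US=1 PS=0]
  L2: frame=0x39 idx=26 entry=0x3C007 [P=1 RW=1 US=1 PS=0]
  → PA=0x3C602  (3 entries read)
#3 VA=0x81C048CB (r,kernel):
  L0: frame=0x2D idx=2 entry=0x3D007 [P=1 RW=1 US=1 PS=0]
  L1: frame=0x3D idx=14 entry=0x3E007 [P=1 RW=1 US=1 PS=0]
  L2: frame=0x3E idx=4 entry=0x40007 [P=1 RW=1 US=1 PS=0]
  → PA=0x408CB  (3 entries read)
#4 VA=0x28380F9A4 (r,kernel):
  L0: frame=0x2D idx=10 entry=0x41007 [P=1 RW=1 US=1 PS=0]
  L1: frame=0x41 idx=28 entry=0x44007 [P=1 RW=1 US=1 PS=0]
  L2: frame=0x44 idx=15 entry=0x48007 [P=1 RW=1 US=1 PS=0]
  → PA=0x489A4  (3 entries read)
#5 VA=0x10240EDCA (r,kernel):
  L0: frame=0x2D idx=4 entry=0x49007 [P=1 RW=1 US=1 PS=0]
  L1: frame=0x49 idx=18 entry=0x4C007 [P=1 RW=1 US=1 PS=0]
  L2: frame=0x4C idx=14 entry=0x4D007 [P=1 RW=1 US=1 PS=0]
  → PA=0x4DDCA  (3 entries read)
#6 VA=0x14360201D (r,kernel):
  L0: frame=0x2D idx=5 entry=0x51007 [P=1 RW=1 US=1 PS=0]
  L1: frame=0x51 idx=27 entry=0x53007 [P=1 RW=1 US=1 PS=0]
  L2: frame=0x53 idx=2 entry=0x55007 [P=1 RW=1 US=1 PS=0]
  → PA=0x5501D  (3 entries read)
#7 VA=0x440401486 (r,kernel):
  L0: frame=0x2D idx=17 entry=0x56007 [P=1 RW=1 US=1 PS=0]
  L1: frame=0x56 idx=2 entry=0x5A007 [P=1 RW=1 US=1 PS=0]
  L2: frame=0x5A idx=1 entry=0x5B007 [P=1 RW=1 US=1 PS=0]
  → PA=0x5B486  (3 entries read)

Access #3 fault: NONE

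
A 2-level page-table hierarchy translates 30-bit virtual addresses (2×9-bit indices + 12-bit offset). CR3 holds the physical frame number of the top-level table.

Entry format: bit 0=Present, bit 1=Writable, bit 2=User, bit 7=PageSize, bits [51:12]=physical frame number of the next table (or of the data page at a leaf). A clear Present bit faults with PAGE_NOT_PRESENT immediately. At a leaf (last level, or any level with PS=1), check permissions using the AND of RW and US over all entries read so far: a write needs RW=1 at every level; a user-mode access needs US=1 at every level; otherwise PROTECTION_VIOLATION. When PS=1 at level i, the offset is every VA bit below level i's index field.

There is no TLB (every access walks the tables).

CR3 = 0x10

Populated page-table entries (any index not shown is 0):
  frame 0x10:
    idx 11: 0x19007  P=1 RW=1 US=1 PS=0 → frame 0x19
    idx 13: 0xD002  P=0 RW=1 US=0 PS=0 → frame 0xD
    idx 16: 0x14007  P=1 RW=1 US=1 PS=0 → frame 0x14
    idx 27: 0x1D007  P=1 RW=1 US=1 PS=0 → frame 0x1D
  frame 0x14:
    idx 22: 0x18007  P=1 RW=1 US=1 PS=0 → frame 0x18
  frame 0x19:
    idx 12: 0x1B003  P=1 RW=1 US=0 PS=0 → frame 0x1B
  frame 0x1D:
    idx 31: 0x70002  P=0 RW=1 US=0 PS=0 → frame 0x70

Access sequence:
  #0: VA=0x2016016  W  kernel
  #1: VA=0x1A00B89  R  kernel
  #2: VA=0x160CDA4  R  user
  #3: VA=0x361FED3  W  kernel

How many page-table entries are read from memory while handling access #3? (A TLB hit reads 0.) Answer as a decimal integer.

Per-access translation:
#0 VA=0x2016016 (w,kernel):
  L0 @0x10[16] → 0x14007  P=1,RW=1,US=1,PS=0
  L1 @0x14[22] → 0x18007  P=1,RW=1,US=1,PS=0
  ⇒ phys 0x18016  [2 reads]
#1 VA=0x1A00B89 (r,kernel):
  L0 @0x10[13] → 0xD002  P=0,RW=1,US=0,PS=0
  → PAGE_NOT_PRESENT  (1 entries read)
#2 VA=0x160CDA4 (r,user):
  L0 @0x10[11] → 0x19007  P=1,RW=1,US=1,PS=0
  L1 @0x19[12] → 0x1B003  P=1,RW=1,US=0,PS=0
  → PROTECTION_VIOLATION  (2 entries read)
#3 VA=0x361FED3 (w,kernel):
  L0 @0x10[27] → 0x1D007  P=1,RW=1,US=1,PS=0
  L1 @0x1D[31] → 0x70002  P=0,RW=1,US=0,PS=0
  → PAGE_NOT_PRESENT  (2 entries read)

Entries read for #3: 2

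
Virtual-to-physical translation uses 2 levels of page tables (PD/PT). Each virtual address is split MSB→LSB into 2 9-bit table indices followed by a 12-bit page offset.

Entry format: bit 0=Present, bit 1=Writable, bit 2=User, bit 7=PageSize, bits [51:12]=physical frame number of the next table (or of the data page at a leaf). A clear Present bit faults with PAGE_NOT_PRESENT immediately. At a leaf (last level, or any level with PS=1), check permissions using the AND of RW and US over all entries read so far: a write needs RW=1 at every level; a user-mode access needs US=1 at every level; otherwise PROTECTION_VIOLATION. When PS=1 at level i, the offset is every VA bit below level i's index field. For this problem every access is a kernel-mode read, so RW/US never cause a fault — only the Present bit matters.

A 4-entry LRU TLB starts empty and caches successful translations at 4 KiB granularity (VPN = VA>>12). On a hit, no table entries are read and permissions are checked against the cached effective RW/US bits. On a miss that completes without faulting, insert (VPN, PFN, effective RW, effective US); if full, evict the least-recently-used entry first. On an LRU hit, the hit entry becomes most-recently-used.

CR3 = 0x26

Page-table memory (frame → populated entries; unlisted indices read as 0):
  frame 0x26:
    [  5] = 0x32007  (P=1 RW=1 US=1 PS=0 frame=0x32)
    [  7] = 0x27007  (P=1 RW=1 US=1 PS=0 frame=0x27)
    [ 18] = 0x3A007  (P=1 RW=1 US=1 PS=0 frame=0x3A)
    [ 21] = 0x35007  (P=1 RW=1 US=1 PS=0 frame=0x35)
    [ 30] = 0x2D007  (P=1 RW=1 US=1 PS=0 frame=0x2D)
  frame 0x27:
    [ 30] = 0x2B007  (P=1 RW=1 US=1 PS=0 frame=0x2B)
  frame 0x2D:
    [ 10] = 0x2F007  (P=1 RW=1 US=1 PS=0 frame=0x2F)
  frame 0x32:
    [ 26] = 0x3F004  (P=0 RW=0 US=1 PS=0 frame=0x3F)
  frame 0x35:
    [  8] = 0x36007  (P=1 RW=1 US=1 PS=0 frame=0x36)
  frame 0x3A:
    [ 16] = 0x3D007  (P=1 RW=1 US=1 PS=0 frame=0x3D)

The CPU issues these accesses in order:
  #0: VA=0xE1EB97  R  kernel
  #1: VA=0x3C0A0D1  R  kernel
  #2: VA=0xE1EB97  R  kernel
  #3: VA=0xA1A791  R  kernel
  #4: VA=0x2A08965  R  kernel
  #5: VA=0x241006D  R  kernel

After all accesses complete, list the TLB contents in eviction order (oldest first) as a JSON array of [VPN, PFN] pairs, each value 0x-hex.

Trace:
#0 VA=0xE1EB97 (r,kernel):
  lvl0: tbl 0x26, slot 7 ⇒ 0x27007 (P1/RW1/US1/PS0)
  lvl1: tbl 0x27, slot 30 ⇒ 0x2B007 (P1/RW1/US1/PS0)
  ✓ 0x2BB97  — 2 lookups
#1 VA=0x3C0A0D1 (r,kernel):
  lvl0: tbl 0x26, slot 30 ⇒ 0x2D007 (P1/RW1/US1/PS0)
  lvl1: tbl 0x2D, slot 10 ⇒ 0x2F007 (P1/RW1/US1/PS0)
  ✓ 0x2F0D1  — 2 lookups
#2 VA=0xE1EB97 (r,kernel):
  TLB hit vpn=0xE1E → PA=0x2BB97
#3 VA=0xA1A791 (r,kernel):
  lvl0: tbl 0x26, slot 5 ⇒ 0x32007 (P1/RW1/US1/PS0)
  lvl1: tbl 0x32, slot 26 ⇒ 0x3F004 (P0/RW0/US1/PS0)
  → PAGE_NOT_PRESENT  (2 entries read)
#4 VA=0x2A08965 (r,kernel):
  lvl0: tbl 0x26, slot 21 ⇒ 0x35007 (P1/RW1/US1/PS0)
  lvl1: tbl 0x35, slot 8 ⇒ 0x36007 (P1/RW1/US1/PS0)
  ✓ 0x36965  — 2 lookups
#5 VA=0x241006D (r,kernel):
  lvl0: tbl 0x26, slot 18 ⇒ 0x3A007 (P1/RW1/US1/PS0)
  lvl1: tbl 0x3A, slot 16 ⇒ 0x3D007 (P1/RW1/US1/PS0)
  ✓ 0x3D06D  — 2 lookups

TLB: [["0x3C0A", "0x2F"], ["0xE1E", "0x2B"], ["0x2A08", "0x36"], ["0x2410", "0x3D"]]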